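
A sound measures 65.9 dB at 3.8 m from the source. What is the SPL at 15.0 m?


Given values:
  SPL1 = 65.9 dB, r1 = 3.8 m, r2 = 15.0 m
Formula: SPL2 = SPL1 - 20 * log10(r2 / r1)
Compute ratio: r2 / r1 = 15.0 / 3.8 = 3.9474
Compute log10: log10(3.9474) = 0.596311
Compute drop: 20 * 0.596311 = 11.9262
SPL2 = 65.9 - 11.9262 = 53.97

53.97 dB


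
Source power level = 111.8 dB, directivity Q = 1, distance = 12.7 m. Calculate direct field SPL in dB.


Given values:
  Lw = 111.8 dB, Q = 1, r = 12.7 m
Formula: SPL = Lw + 10 * log10(Q / (4 * pi * r^2))
Compute 4 * pi * r^2 = 4 * pi * 12.7^2 = 2026.8299
Compute Q / denom = 1 / 2026.8299 = 0.00049338
Compute 10 * log10(0.00049338) = -33.0682
SPL = 111.8 + (-33.0682) = 78.73

78.73 dB


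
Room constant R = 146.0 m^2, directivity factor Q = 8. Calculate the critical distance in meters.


Given values:
  R = 146.0 m^2, Q = 8
Formula: d_c = 0.141 * sqrt(Q * R)
Compute Q * R = 8 * 146.0 = 1168.0
Compute sqrt(1168.0) = 34.176
d_c = 0.141 * 34.176 = 4.819

4.819 m


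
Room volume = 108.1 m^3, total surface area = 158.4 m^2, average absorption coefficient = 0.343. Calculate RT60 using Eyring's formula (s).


Given values:
  V = 108.1 m^3, S = 158.4 m^2, alpha = 0.343
Formula: RT60 = 0.161 * V / (-S * ln(1 - alpha))
Compute ln(1 - 0.343) = ln(0.657) = -0.420071
Denominator: -158.4 * -0.420071 = 66.5392
Numerator: 0.161 * 108.1 = 17.4041
RT60 = 17.4041 / 66.5392 = 0.262

0.262 s


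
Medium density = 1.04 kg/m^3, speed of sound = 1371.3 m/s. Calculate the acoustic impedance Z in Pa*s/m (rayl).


Given values:
  rho = 1.04 kg/m^3
  c = 1371.3 m/s
Formula: Z = rho * c
Z = 1.04 * 1371.3
Z = 1426.15

1426.15 rayl


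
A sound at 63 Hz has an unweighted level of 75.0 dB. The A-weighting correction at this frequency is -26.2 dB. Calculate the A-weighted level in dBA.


Given values:
  SPL = 75.0 dB
  A-weighting at 63 Hz = -26.2 dB
Formula: L_A = SPL + A_weight
L_A = 75.0 + (-26.2)
L_A = 48.8

48.8 dBA


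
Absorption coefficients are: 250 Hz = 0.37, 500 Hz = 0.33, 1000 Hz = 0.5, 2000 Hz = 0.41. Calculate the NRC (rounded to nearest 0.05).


Given values:
  a_250 = 0.37, a_500 = 0.33
  a_1000 = 0.5, a_2000 = 0.41
Formula: NRC = (a250 + a500 + a1000 + a2000) / 4
Sum = 0.37 + 0.33 + 0.5 + 0.41 = 1.61
NRC = 1.61 / 4 = 0.4025
Rounded to nearest 0.05: 0.4

0.4


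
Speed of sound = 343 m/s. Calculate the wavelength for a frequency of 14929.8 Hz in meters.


Given values:
  c = 343 m/s, f = 14929.8 Hz
Formula: lambda = c / f
lambda = 343 / 14929.8
lambda = 0.023

0.023 m


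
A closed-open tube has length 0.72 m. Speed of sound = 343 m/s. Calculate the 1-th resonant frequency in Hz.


Given values:
  Tube type: closed-open, L = 0.72 m, c = 343 m/s, n = 1
Formula: f_n = (2n - 1) * c / (4 * L)
Compute 2n - 1 = 2*1 - 1 = 1
Compute 4 * L = 4 * 0.72 = 2.88
f = 1 * 343 / 2.88
f = 119.1

119.1 Hz


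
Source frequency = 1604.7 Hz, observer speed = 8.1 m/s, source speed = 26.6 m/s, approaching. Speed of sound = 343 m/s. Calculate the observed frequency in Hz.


Given values:
  f_s = 1604.7 Hz, v_o = 8.1 m/s, v_s = 26.6 m/s
  Direction: approaching
Formula: f_o = f_s * (c + v_o) / (c - v_s)
Numerator: c + v_o = 343 + 8.1 = 351.1
Denominator: c - v_s = 343 - 26.6 = 316.4
f_o = 1604.7 * 351.1 / 316.4 = 1780.69

1780.69 Hz


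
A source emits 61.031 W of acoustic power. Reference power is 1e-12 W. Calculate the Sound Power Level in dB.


Given values:
  W = 61.031 W
  W_ref = 1e-12 W
Formula: SWL = 10 * log10(W / W_ref)
Compute ratio: W / W_ref = 61031000000000
Compute log10: log10(61031000000000) = 13.78555
Multiply: SWL = 10 * 13.78555 = 137.86

137.86 dB


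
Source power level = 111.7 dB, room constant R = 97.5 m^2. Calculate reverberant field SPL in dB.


Given values:
  Lw = 111.7 dB, R = 97.5 m^2
Formula: SPL = Lw + 10 * log10(4 / R)
Compute 4 / R = 4 / 97.5 = 0.041026
Compute 10 * log10(0.041026) = -13.8694
SPL = 111.7 + (-13.8694) = 97.83

97.83 dB


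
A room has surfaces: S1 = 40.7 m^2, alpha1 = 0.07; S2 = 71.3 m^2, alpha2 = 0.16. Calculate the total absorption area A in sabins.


Given surfaces:
  Surface 1: 40.7 * 0.07 = 2.849
  Surface 2: 71.3 * 0.16 = 11.408
Formula: A = sum(Si * alpha_i)
A = 2.849 + 11.408
A = 14.26

14.26 sabins


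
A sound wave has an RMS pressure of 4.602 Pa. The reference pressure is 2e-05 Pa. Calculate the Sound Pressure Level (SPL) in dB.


Given values:
  p = 4.602 Pa
  p_ref = 2e-05 Pa
Formula: SPL = 20 * log10(p / p_ref)
Compute ratio: p / p_ref = 4.602 / 2e-05 = 230100
Compute log10: log10(230100) = 5.361917
Multiply: SPL = 20 * 5.361917 = 107.24

107.24 dB


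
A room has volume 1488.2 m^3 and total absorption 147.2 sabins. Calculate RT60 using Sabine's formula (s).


Given values:
  V = 1488.2 m^3
  A = 147.2 sabins
Formula: RT60 = 0.161 * V / A
Numerator: 0.161 * 1488.2 = 239.6002
RT60 = 239.6002 / 147.2 = 1.628

1.628 s


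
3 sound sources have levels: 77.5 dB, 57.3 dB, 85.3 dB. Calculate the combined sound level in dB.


Formula: L_total = 10 * log10( sum(10^(Li/10)) )
  Source 1: 10^(77.5/10) = 56234132.519
  Source 2: 10^(57.3/10) = 537031.7964
  Source 3: 10^(85.3/10) = 338844156.1392
Sum of linear values = 395615320.4546
L_total = 10 * log10(395615320.4546) = 85.97

85.97 dB


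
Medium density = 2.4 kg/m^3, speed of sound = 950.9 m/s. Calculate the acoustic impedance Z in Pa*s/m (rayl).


Given values:
  rho = 2.4 kg/m^3
  c = 950.9 m/s
Formula: Z = rho * c
Z = 2.4 * 950.9
Z = 2282.16

2282.16 rayl


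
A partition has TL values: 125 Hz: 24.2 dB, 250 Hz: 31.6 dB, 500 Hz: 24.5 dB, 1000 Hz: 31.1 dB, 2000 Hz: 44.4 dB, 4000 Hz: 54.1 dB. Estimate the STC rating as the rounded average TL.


Given TL values at each frequency:
  125 Hz: 24.2 dB
  250 Hz: 31.6 dB
  500 Hz: 24.5 dB
  1000 Hz: 31.1 dB
  2000 Hz: 44.4 dB
  4000 Hz: 54.1 dB
Formula: STC ~ round(average of TL values)
Sum = 24.2 + 31.6 + 24.5 + 31.1 + 44.4 + 54.1 = 209.9
Average = 209.9 / 6 = 34.98
Rounded: 35

35


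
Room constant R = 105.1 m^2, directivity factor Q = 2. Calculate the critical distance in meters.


Given values:
  R = 105.1 m^2, Q = 2
Formula: d_c = 0.141 * sqrt(Q * R)
Compute Q * R = 2 * 105.1 = 210.2
Compute sqrt(210.2) = 14.4983
d_c = 0.141 * 14.4983 = 2.044

2.044 m


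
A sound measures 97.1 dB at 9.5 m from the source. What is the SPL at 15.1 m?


Given values:
  SPL1 = 97.1 dB, r1 = 9.5 m, r2 = 15.1 m
Formula: SPL2 = SPL1 - 20 * log10(r2 / r1)
Compute ratio: r2 / r1 = 15.1 / 9.5 = 1.5895
Compute log10: log10(1.5895) = 0.201261
Compute drop: 20 * 0.201261 = 4.0252
SPL2 = 97.1 - 4.0252 = 93.07

93.07 dB


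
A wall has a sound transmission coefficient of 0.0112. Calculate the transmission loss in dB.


Given values:
  tau = 0.0112
Formula: TL = 10 * log10(1 / tau)
Compute 1 / tau = 1 / 0.0112 = 89.2857
Compute log10(89.2857) = 1.950782
TL = 10 * 1.950782 = 19.51

19.51 dB


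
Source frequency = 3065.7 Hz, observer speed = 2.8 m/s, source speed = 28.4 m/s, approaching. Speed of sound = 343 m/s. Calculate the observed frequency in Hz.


Given values:
  f_s = 3065.7 Hz, v_o = 2.8 m/s, v_s = 28.4 m/s
  Direction: approaching
Formula: f_o = f_s * (c + v_o) / (c - v_s)
Numerator: c + v_o = 343 + 2.8 = 345.8
Denominator: c - v_s = 343 - 28.4 = 314.6
f_o = 3065.7 * 345.8 / 314.6 = 3369.74

3369.74 Hz


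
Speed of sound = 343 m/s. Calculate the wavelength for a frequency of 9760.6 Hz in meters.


Given values:
  c = 343 m/s, f = 9760.6 Hz
Formula: lambda = c / f
lambda = 343 / 9760.6
lambda = 0.0351

0.0351 m


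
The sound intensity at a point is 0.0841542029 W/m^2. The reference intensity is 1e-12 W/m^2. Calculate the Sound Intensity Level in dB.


Given values:
  I = 0.0841542029 W/m^2
  I_ref = 1e-12 W/m^2
Formula: SIL = 10 * log10(I / I_ref)
Compute ratio: I / I_ref = 84154202900
Compute log10: log10(84154202900) = 10.925076
Multiply: SIL = 10 * 10.925076 = 109.25

109.25 dB


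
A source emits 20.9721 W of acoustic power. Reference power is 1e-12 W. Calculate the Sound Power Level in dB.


Given values:
  W = 20.9721 W
  W_ref = 1e-12 W
Formula: SWL = 10 * log10(W / W_ref)
Compute ratio: W / W_ref = 20972100000000
Compute log10: log10(20972100000000) = 13.321642
Multiply: SWL = 10 * 13.321642 = 133.22

133.22 dB


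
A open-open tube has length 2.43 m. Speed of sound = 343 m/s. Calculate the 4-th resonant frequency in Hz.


Given values:
  Tube type: open-open, L = 2.43 m, c = 343 m/s, n = 4
Formula: f_n = n * c / (2 * L)
Compute 2 * L = 2 * 2.43 = 4.86
f = 4 * 343 / 4.86
f = 282.3

282.3 Hz


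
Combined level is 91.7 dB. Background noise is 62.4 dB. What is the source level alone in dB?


Given values:
  L_total = 91.7 dB, L_bg = 62.4 dB
Formula: L_source = 10 * log10(10^(L_total/10) - 10^(L_bg/10))
Convert to linear:
  10^(91.7/10) = 1479108388.1682
  10^(62.4/10) = 1737800.8287
Difference: 1479108388.1682 - 1737800.8287 = 1477370587.3395
L_source = 10 * log10(1477370587.3395) = 91.69

91.69 dB


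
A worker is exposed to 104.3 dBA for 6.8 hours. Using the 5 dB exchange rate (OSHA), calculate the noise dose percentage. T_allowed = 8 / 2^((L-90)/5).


Given values:
  L = 104.3 dBA, T = 6.8 hours
Formula: T_allowed = 8 / 2^((L - 90) / 5)
Compute exponent: (104.3 - 90) / 5 = 2.86
Compute 2^(2.86) = 7.260153
T_allowed = 8 / 7.260153 = 1.101905 hours
Dose = (T / T_allowed) * 100
Dose = (6.8 / 1.101905) * 100 = 617.11

617.11 %


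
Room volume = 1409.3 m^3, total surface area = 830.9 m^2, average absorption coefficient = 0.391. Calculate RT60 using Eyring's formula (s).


Given values:
  V = 1409.3 m^3, S = 830.9 m^2, alpha = 0.391
Formula: RT60 = 0.161 * V / (-S * ln(1 - alpha))
Compute ln(1 - 0.391) = ln(0.609) = -0.495937
Denominator: -830.9 * -0.495937 = 412.0741
Numerator: 0.161 * 1409.3 = 226.8973
RT60 = 226.8973 / 412.0741 = 0.551

0.551 s


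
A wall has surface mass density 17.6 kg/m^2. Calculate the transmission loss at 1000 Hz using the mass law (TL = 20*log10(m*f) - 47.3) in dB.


Given values:
  m = 17.6 kg/m^2, f = 1000 Hz
Formula: TL = 20 * log10(m * f) - 47.3
Compute m * f = 17.6 * 1000 = 17600.0
Compute log10(17600.0) = 4.245513
Compute 20 * 4.245513 = 84.9103
TL = 84.9103 - 47.3 = 37.61

37.61 dB


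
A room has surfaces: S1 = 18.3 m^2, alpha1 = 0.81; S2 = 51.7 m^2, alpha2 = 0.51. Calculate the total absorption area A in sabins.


Given surfaces:
  Surface 1: 18.3 * 0.81 = 14.823
  Surface 2: 51.7 * 0.51 = 26.367
Formula: A = sum(Si * alpha_i)
A = 14.823 + 26.367
A = 41.19

41.19 sabins


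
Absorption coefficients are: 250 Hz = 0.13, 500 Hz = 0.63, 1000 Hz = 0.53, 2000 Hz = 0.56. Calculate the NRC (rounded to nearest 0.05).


Given values:
  a_250 = 0.13, a_500 = 0.63
  a_1000 = 0.53, a_2000 = 0.56
Formula: NRC = (a250 + a500 + a1000 + a2000) / 4
Sum = 0.13 + 0.63 + 0.53 + 0.56 = 1.85
NRC = 1.85 / 4 = 0.4625
Rounded to nearest 0.05: 0.45

0.45


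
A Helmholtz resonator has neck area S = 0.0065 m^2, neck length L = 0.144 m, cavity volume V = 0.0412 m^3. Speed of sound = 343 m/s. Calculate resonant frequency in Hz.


Given values:
  S = 0.0065 m^2, L = 0.144 m, V = 0.0412 m^3, c = 343 m/s
Formula: f = (c / (2*pi)) * sqrt(S / (V * L))
Compute V * L = 0.0412 * 0.144 = 0.0059328
Compute S / (V * L) = 0.0065 / 0.0059328 = 1.0956
Compute sqrt(1.0956) = 1.046709
Compute c / (2*pi) = 343 / 6.283185 = 54.590148
f = 54.590148 * 1.046709 = 57.14

57.14 Hz


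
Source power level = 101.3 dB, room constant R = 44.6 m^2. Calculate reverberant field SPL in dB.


Given values:
  Lw = 101.3 dB, R = 44.6 m^2
Formula: SPL = Lw + 10 * log10(4 / R)
Compute 4 / R = 4 / 44.6 = 0.089686
Compute 10 * log10(0.089686) = -10.4728
SPL = 101.3 + (-10.4728) = 90.83

90.83 dB


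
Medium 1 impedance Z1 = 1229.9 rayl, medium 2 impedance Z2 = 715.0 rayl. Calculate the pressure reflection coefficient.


Given values:
  Z1 = 1229.9 rayl, Z2 = 715.0 rayl
Formula: R = (Z2 - Z1) / (Z2 + Z1)
Numerator: Z2 - Z1 = 715.0 - 1229.9 = -514.9
Denominator: Z2 + Z1 = 715.0 + 1229.9 = 1944.9
R = -514.9 / 1944.9 = -0.2647

-0.2647


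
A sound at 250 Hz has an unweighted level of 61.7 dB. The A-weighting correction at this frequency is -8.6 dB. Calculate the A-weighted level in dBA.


Given values:
  SPL = 61.7 dB
  A-weighting at 250 Hz = -8.6 dB
Formula: L_A = SPL + A_weight
L_A = 61.7 + (-8.6)
L_A = 53.1

53.1 dBA


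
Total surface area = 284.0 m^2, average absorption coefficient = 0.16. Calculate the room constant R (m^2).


Given values:
  S = 284.0 m^2, alpha = 0.16
Formula: R = S * alpha / (1 - alpha)
Numerator: 284.0 * 0.16 = 45.44
Denominator: 1 - 0.16 = 0.84
R = 45.44 / 0.84 = 54.1

54.1 m^2


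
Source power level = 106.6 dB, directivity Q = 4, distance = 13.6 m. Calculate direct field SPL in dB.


Given values:
  Lw = 106.6 dB, Q = 4, r = 13.6 m
Formula: SPL = Lw + 10 * log10(Q / (4 * pi * r^2))
Compute 4 * pi * r^2 = 4 * pi * 13.6^2 = 2324.2759
Compute Q / denom = 4 / 2324.2759 = 0.00172097
Compute 10 * log10(0.00172097) = -27.6423
SPL = 106.6 + (-27.6423) = 78.96

78.96 dB


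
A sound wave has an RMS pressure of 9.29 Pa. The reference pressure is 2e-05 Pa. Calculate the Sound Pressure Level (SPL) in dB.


Given values:
  p = 9.29 Pa
  p_ref = 2e-05 Pa
Formula: SPL = 20 * log10(p / p_ref)
Compute ratio: p / p_ref = 9.29 / 2e-05 = 464500
Compute log10: log10(464500) = 5.666986
Multiply: SPL = 20 * 5.666986 = 113.34

113.34 dB


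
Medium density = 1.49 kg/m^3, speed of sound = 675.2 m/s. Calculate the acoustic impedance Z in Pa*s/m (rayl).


Given values:
  rho = 1.49 kg/m^3
  c = 675.2 m/s
Formula: Z = rho * c
Z = 1.49 * 675.2
Z = 1006.05

1006.05 rayl


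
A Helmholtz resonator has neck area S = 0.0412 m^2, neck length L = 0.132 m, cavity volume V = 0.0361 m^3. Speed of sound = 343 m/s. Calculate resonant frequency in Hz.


Given values:
  S = 0.0412 m^2, L = 0.132 m, V = 0.0361 m^3, c = 343 m/s
Formula: f = (c / (2*pi)) * sqrt(S / (V * L))
Compute V * L = 0.0361 * 0.132 = 0.0047652
Compute S / (V * L) = 0.0412 / 0.0047652 = 8.646
Compute sqrt(8.646) = 2.940408
Compute c / (2*pi) = 343 / 6.283185 = 54.590148
f = 54.590148 * 2.940408 = 160.52

160.52 Hz


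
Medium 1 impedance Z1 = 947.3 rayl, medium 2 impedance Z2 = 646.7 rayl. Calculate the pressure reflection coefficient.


Given values:
  Z1 = 947.3 rayl, Z2 = 646.7 rayl
Formula: R = (Z2 - Z1) / (Z2 + Z1)
Numerator: Z2 - Z1 = 646.7 - 947.3 = -300.6
Denominator: Z2 + Z1 = 646.7 + 947.3 = 1594.0
R = -300.6 / 1594.0 = -0.1886

-0.1886


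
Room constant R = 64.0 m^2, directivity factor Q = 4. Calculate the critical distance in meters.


Given values:
  R = 64.0 m^2, Q = 4
Formula: d_c = 0.141 * sqrt(Q * R)
Compute Q * R = 4 * 64.0 = 256.0
Compute sqrt(256.0) = 16.0
d_c = 0.141 * 16.0 = 2.256

2.256 m


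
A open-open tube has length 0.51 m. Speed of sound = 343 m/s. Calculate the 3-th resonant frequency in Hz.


Given values:
  Tube type: open-open, L = 0.51 m, c = 343 m/s, n = 3
Formula: f_n = n * c / (2 * L)
Compute 2 * L = 2 * 0.51 = 1.02
f = 3 * 343 / 1.02
f = 1008.82

1008.82 Hz


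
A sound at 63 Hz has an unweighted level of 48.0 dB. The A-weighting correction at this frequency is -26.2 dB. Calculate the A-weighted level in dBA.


Given values:
  SPL = 48.0 dB
  A-weighting at 63 Hz = -26.2 dB
Formula: L_A = SPL + A_weight
L_A = 48.0 + (-26.2)
L_A = 21.8

21.8 dBA


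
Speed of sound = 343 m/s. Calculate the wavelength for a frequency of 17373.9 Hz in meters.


Given values:
  c = 343 m/s, f = 17373.9 Hz
Formula: lambda = c / f
lambda = 343 / 17373.9
lambda = 0.0197

0.0197 m


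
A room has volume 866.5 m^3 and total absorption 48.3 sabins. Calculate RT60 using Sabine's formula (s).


Given values:
  V = 866.5 m^3
  A = 48.3 sabins
Formula: RT60 = 0.161 * V / A
Numerator: 0.161 * 866.5 = 139.5065
RT60 = 139.5065 / 48.3 = 2.888

2.888 s


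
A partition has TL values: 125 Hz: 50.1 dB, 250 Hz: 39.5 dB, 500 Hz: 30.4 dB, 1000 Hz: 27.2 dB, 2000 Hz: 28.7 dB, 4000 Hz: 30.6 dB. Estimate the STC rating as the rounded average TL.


Given TL values at each frequency:
  125 Hz: 50.1 dB
  250 Hz: 39.5 dB
  500 Hz: 30.4 dB
  1000 Hz: 27.2 dB
  2000 Hz: 28.7 dB
  4000 Hz: 30.6 dB
Formula: STC ~ round(average of TL values)
Sum = 50.1 + 39.5 + 30.4 + 27.2 + 28.7 + 30.6 = 206.5
Average = 206.5 / 6 = 34.42
Rounded: 34

34


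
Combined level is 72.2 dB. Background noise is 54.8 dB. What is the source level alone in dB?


Given values:
  L_total = 72.2 dB, L_bg = 54.8 dB
Formula: L_source = 10 * log10(10^(L_total/10) - 10^(L_bg/10))
Convert to linear:
  10^(72.2/10) = 16595869.0744
  10^(54.8/10) = 301995.172
Difference: 16595869.0744 - 301995.172 = 16293873.9024
L_source = 10 * log10(16293873.9024) = 72.12

72.12 dB


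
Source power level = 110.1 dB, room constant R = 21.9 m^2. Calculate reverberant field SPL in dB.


Given values:
  Lw = 110.1 dB, R = 21.9 m^2
Formula: SPL = Lw + 10 * log10(4 / R)
Compute 4 / R = 4 / 21.9 = 0.182648
Compute 10 * log10(0.182648) = -7.3839
SPL = 110.1 + (-7.3839) = 102.72

102.72 dB


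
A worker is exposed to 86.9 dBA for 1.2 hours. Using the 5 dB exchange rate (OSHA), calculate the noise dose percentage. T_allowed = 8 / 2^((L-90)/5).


Given values:
  L = 86.9 dBA, T = 1.2 hours
Formula: T_allowed = 8 / 2^((L - 90) / 5)
Compute exponent: (86.9 - 90) / 5 = -0.62
Compute 2^(-0.62) = 0.650671
T_allowed = 8 / 0.650671 = 12.295 hours
Dose = (T / T_allowed) * 100
Dose = (1.2 / 12.295) * 100 = 9.76

9.76 %


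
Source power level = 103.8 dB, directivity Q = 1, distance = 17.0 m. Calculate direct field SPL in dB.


Given values:
  Lw = 103.8 dB, Q = 1, r = 17.0 m
Formula: SPL = Lw + 10 * log10(Q / (4 * pi * r^2))
Compute 4 * pi * r^2 = 4 * pi * 17.0^2 = 3631.6811
Compute Q / denom = 1 / 3631.6811 = 0.00027535
Compute 10 * log10(0.00027535) = -35.6011
SPL = 103.8 + (-35.6011) = 68.2

68.2 dB


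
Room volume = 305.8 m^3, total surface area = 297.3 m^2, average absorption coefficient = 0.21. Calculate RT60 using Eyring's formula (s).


Given values:
  V = 305.8 m^3, S = 297.3 m^2, alpha = 0.21
Formula: RT60 = 0.161 * V / (-S * ln(1 - alpha))
Compute ln(1 - 0.21) = ln(0.79) = -0.235722
Denominator: -297.3 * -0.235722 = 70.0802
Numerator: 0.161 * 305.8 = 49.2338
RT60 = 49.2338 / 70.0802 = 0.703

0.703 s


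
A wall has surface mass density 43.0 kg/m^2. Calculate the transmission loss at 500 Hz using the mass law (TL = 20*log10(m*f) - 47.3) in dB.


Given values:
  m = 43.0 kg/m^2, f = 500 Hz
Formula: TL = 20 * log10(m * f) - 47.3
Compute m * f = 43.0 * 500 = 21500.0
Compute log10(21500.0) = 4.332438
Compute 20 * 4.332438 = 86.6488
TL = 86.6488 - 47.3 = 39.35

39.35 dB


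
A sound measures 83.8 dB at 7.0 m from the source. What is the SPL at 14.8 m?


Given values:
  SPL1 = 83.8 dB, r1 = 7.0 m, r2 = 14.8 m
Formula: SPL2 = SPL1 - 20 * log10(r2 / r1)
Compute ratio: r2 / r1 = 14.8 / 7.0 = 2.1143
Compute log10: log10(2.1143) = 0.325167
Compute drop: 20 * 0.325167 = 6.5033
SPL2 = 83.8 - 6.5033 = 77.3

77.3 dB


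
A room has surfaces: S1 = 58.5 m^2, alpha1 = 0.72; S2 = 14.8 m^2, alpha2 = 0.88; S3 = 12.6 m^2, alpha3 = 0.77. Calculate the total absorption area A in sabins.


Given surfaces:
  Surface 1: 58.5 * 0.72 = 42.12
  Surface 2: 14.8 * 0.88 = 13.024
  Surface 3: 12.6 * 0.77 = 9.702
Formula: A = sum(Si * alpha_i)
A = 42.12 + 13.024 + 9.702
A = 64.85

64.85 sabins


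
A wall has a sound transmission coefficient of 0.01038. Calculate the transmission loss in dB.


Given values:
  tau = 0.01038
Formula: TL = 10 * log10(1 / tau)
Compute 1 / tau = 1 / 0.01038 = 96.3391
Compute log10(96.3391) = 1.983803
TL = 10 * 1.983803 = 19.84

19.84 dB


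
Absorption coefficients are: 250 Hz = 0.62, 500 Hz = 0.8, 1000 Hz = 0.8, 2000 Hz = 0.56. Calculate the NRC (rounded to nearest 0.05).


Given values:
  a_250 = 0.62, a_500 = 0.8
  a_1000 = 0.8, a_2000 = 0.56
Formula: NRC = (a250 + a500 + a1000 + a2000) / 4
Sum = 0.62 + 0.8 + 0.8 + 0.56 = 2.78
NRC = 2.78 / 4 = 0.695
Rounded to nearest 0.05: 0.7

0.7


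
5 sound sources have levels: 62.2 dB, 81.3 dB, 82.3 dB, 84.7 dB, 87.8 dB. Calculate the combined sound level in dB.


Formula: L_total = 10 * log10( sum(10^(Li/10)) )
  Source 1: 10^(62.2/10) = 1659586.9074
  Source 2: 10^(81.3/10) = 134896288.2592
  Source 3: 10^(82.3/10) = 169824365.2462
  Source 4: 10^(84.7/10) = 295120922.6666
  Source 5: 10^(87.8/10) = 602559586.0744
Sum of linear values = 1204060749.1538
L_total = 10 * log10(1204060749.1538) = 90.81

90.81 dB


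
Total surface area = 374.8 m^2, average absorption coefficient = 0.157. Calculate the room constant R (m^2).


Given values:
  S = 374.8 m^2, alpha = 0.157
Formula: R = S * alpha / (1 - alpha)
Numerator: 374.8 * 0.157 = 58.8436
Denominator: 1 - 0.157 = 0.843
R = 58.8436 / 0.843 = 69.8

69.8 m^2


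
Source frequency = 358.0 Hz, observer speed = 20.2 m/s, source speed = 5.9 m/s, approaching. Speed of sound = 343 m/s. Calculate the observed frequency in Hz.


Given values:
  f_s = 358.0 Hz, v_o = 20.2 m/s, v_s = 5.9 m/s
  Direction: approaching
Formula: f_o = f_s * (c + v_o) / (c - v_s)
Numerator: c + v_o = 343 + 20.2 = 363.2
Denominator: c - v_s = 343 - 5.9 = 337.1
f_o = 358.0 * 363.2 / 337.1 = 385.72

385.72 Hz


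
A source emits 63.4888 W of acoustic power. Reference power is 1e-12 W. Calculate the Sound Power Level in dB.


Given values:
  W = 63.4888 W
  W_ref = 1e-12 W
Formula: SWL = 10 * log10(W / W_ref)
Compute ratio: W / W_ref = 63488800000000
Compute log10: log10(63488800000000) = 13.802697
Multiply: SWL = 10 * 13.802697 = 138.03

138.03 dB


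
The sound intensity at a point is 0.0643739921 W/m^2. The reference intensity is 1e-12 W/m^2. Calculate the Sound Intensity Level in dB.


Given values:
  I = 0.0643739921 W/m^2
  I_ref = 1e-12 W/m^2
Formula: SIL = 10 * log10(I / I_ref)
Compute ratio: I / I_ref = 64373992100
Compute log10: log10(64373992100) = 10.80871
Multiply: SIL = 10 * 10.80871 = 108.09

108.09 dB


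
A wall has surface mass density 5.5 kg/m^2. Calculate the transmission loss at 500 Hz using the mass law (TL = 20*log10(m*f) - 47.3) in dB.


Given values:
  m = 5.5 kg/m^2, f = 500 Hz
Formula: TL = 20 * log10(m * f) - 47.3
Compute m * f = 5.5 * 500 = 2750.0
Compute log10(2750.0) = 3.439333
Compute 20 * 3.439333 = 68.7867
TL = 68.7867 - 47.3 = 21.49

21.49 dB


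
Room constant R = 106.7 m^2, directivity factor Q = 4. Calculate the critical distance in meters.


Given values:
  R = 106.7 m^2, Q = 4
Formula: d_c = 0.141 * sqrt(Q * R)
Compute Q * R = 4 * 106.7 = 426.8
Compute sqrt(426.8) = 20.6591
d_c = 0.141 * 20.6591 = 2.913

2.913 m


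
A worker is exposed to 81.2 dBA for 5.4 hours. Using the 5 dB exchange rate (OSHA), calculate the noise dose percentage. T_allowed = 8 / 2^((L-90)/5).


Given values:
  L = 81.2 dBA, T = 5.4 hours
Formula: T_allowed = 8 / 2^((L - 90) / 5)
Compute exponent: (81.2 - 90) / 5 = -1.76
Compute 2^(-1.76) = 0.295248
T_allowed = 8 / 0.295248 = 27.095865 hours
Dose = (T / T_allowed) * 100
Dose = (5.4 / 27.095865) * 100 = 19.93

19.93 %


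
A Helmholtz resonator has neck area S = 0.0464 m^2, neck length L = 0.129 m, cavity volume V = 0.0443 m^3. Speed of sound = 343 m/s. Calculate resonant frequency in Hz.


Given values:
  S = 0.0464 m^2, L = 0.129 m, V = 0.0443 m^3, c = 343 m/s
Formula: f = (c / (2*pi)) * sqrt(S / (V * L))
Compute V * L = 0.0443 * 0.129 = 0.0057147
Compute S / (V * L) = 0.0464 / 0.0057147 = 8.1194
Compute sqrt(8.1194) = 2.849456
Compute c / (2*pi) = 343 / 6.283185 = 54.590148
f = 54.590148 * 2.849456 = 155.55

155.55 Hz


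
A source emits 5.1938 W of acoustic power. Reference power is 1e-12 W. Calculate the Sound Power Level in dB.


Given values:
  W = 5.1938 W
  W_ref = 1e-12 W
Formula: SWL = 10 * log10(W / W_ref)
Compute ratio: W / W_ref = 5193800000000
Compute log10: log10(5193800000000) = 12.715485
Multiply: SWL = 10 * 12.715485 = 127.15

127.15 dB


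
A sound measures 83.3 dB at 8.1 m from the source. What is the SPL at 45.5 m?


Given values:
  SPL1 = 83.3 dB, r1 = 8.1 m, r2 = 45.5 m
Formula: SPL2 = SPL1 - 20 * log10(r2 / r1)
Compute ratio: r2 / r1 = 45.5 / 8.1 = 5.6173
Compute log10: log10(5.6173) = 0.749528
Compute drop: 20 * 0.749528 = 14.9906
SPL2 = 83.3 - 14.9906 = 68.31

68.31 dB


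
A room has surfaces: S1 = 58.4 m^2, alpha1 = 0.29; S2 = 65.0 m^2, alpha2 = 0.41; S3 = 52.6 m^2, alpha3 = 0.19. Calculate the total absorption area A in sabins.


Given surfaces:
  Surface 1: 58.4 * 0.29 = 16.936
  Surface 2: 65.0 * 0.41 = 26.65
  Surface 3: 52.6 * 0.19 = 9.994
Formula: A = sum(Si * alpha_i)
A = 16.936 + 26.65 + 9.994
A = 53.58

53.58 sabins


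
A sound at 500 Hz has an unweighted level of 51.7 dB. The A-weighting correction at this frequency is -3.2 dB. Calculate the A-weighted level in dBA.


Given values:
  SPL = 51.7 dB
  A-weighting at 500 Hz = -3.2 dB
Formula: L_A = SPL + A_weight
L_A = 51.7 + (-3.2)
L_A = 48.5

48.5 dBA


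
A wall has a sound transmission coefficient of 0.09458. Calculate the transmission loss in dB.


Given values:
  tau = 0.09458
Formula: TL = 10 * log10(1 / tau)
Compute 1 / tau = 1 / 0.09458 = 10.5731
Compute log10(10.5731) = 1.024202
TL = 10 * 1.024202 = 10.24

10.24 dB


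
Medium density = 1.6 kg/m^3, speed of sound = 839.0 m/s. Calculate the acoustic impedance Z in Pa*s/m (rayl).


Given values:
  rho = 1.6 kg/m^3
  c = 839.0 m/s
Formula: Z = rho * c
Z = 1.6 * 839.0
Z = 1342.4

1342.4 rayl


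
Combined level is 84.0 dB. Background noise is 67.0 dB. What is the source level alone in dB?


Given values:
  L_total = 84.0 dB, L_bg = 67.0 dB
Formula: L_source = 10 * log10(10^(L_total/10) - 10^(L_bg/10))
Convert to linear:
  10^(84.0/10) = 251188643.151
  10^(67.0/10) = 5011872.3363
Difference: 251188643.151 - 5011872.3363 = 246176770.8147
L_source = 10 * log10(246176770.8147) = 83.91

83.91 dB


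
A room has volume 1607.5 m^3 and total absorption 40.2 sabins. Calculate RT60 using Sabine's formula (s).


Given values:
  V = 1607.5 m^3
  A = 40.2 sabins
Formula: RT60 = 0.161 * V / A
Numerator: 0.161 * 1607.5 = 258.8075
RT60 = 258.8075 / 40.2 = 6.438

6.438 s


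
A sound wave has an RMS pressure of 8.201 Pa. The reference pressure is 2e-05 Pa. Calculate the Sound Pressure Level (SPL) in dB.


Given values:
  p = 8.201 Pa
  p_ref = 2e-05 Pa
Formula: SPL = 20 * log10(p / p_ref)
Compute ratio: p / p_ref = 8.201 / 2e-05 = 410050
Compute log10: log10(410050) = 5.612837
Multiply: SPL = 20 * 5.612837 = 112.26

112.26 dB


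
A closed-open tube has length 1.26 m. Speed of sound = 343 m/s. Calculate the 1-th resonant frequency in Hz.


Given values:
  Tube type: closed-open, L = 1.26 m, c = 343 m/s, n = 1
Formula: f_n = (2n - 1) * c / (4 * L)
Compute 2n - 1 = 2*1 - 1 = 1
Compute 4 * L = 4 * 1.26 = 5.04
f = 1 * 343 / 5.04
f = 68.06

68.06 Hz


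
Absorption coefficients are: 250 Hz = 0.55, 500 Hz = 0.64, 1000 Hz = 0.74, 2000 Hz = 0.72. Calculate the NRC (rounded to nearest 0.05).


Given values:
  a_250 = 0.55, a_500 = 0.64
  a_1000 = 0.74, a_2000 = 0.72
Formula: NRC = (a250 + a500 + a1000 + a2000) / 4
Sum = 0.55 + 0.64 + 0.74 + 0.72 = 2.65
NRC = 2.65 / 4 = 0.6625
Rounded to nearest 0.05: 0.65

0.65


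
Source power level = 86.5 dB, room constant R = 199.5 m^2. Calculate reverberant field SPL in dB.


Given values:
  Lw = 86.5 dB, R = 199.5 m^2
Formula: SPL = Lw + 10 * log10(4 / R)
Compute 4 / R = 4 / 199.5 = 0.02005
Compute 10 * log10(0.02005) = -16.9789
SPL = 86.5 + (-16.9789) = 69.52

69.52 dB


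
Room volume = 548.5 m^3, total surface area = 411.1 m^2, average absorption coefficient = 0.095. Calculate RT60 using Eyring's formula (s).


Given values:
  V = 548.5 m^3, S = 411.1 m^2, alpha = 0.095
Formula: RT60 = 0.161 * V / (-S * ln(1 - alpha))
Compute ln(1 - 0.095) = ln(0.905) = -0.09982
Denominator: -411.1 * -0.09982 = 41.036
Numerator: 0.161 * 548.5 = 88.3085
RT60 = 88.3085 / 41.036 = 2.152

2.152 s


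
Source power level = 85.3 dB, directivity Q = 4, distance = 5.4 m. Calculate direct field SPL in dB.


Given values:
  Lw = 85.3 dB, Q = 4, r = 5.4 m
Formula: SPL = Lw + 10 * log10(Q / (4 * pi * r^2))
Compute 4 * pi * r^2 = 4 * pi * 5.4^2 = 366.4354
Compute Q / denom = 4 / 366.4354 = 0.01091598
Compute 10 * log10(0.01091598) = -19.6194
SPL = 85.3 + (-19.6194) = 65.68

65.68 dB


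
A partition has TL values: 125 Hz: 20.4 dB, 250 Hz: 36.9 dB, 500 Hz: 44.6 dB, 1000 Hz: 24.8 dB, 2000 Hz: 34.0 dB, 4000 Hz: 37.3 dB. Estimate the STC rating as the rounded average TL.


Given TL values at each frequency:
  125 Hz: 20.4 dB
  250 Hz: 36.9 dB
  500 Hz: 44.6 dB
  1000 Hz: 24.8 dB
  2000 Hz: 34.0 dB
  4000 Hz: 37.3 dB
Formula: STC ~ round(average of TL values)
Sum = 20.4 + 36.9 + 44.6 + 24.8 + 34.0 + 37.3 = 198.0
Average = 198.0 / 6 = 33.0
Rounded: 33

33


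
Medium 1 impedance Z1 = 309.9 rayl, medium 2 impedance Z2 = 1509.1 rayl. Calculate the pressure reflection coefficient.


Given values:
  Z1 = 309.9 rayl, Z2 = 1509.1 rayl
Formula: R = (Z2 - Z1) / (Z2 + Z1)
Numerator: Z2 - Z1 = 1509.1 - 309.9 = 1199.2
Denominator: Z2 + Z1 = 1509.1 + 309.9 = 1819.0
R = 1199.2 / 1819.0 = 0.6593

0.6593


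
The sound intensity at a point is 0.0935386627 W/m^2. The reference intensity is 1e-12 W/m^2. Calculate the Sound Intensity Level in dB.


Given values:
  I = 0.0935386627 W/m^2
  I_ref = 1e-12 W/m^2
Formula: SIL = 10 * log10(I / I_ref)
Compute ratio: I / I_ref = 93538662700
Compute log10: log10(93538662700) = 10.970991
Multiply: SIL = 10 * 10.970991 = 109.71

109.71 dB


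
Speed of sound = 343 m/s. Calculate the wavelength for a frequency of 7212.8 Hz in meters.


Given values:
  c = 343 m/s, f = 7212.8 Hz
Formula: lambda = c / f
lambda = 343 / 7212.8
lambda = 0.0476

0.0476 m


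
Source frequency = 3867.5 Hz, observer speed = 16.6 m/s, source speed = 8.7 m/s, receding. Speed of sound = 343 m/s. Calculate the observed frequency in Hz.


Given values:
  f_s = 3867.5 Hz, v_o = 16.6 m/s, v_s = 8.7 m/s
  Direction: receding
Formula: f_o = f_s * (c - v_o) / (c + v_s)
Numerator: c - v_o = 343 - 16.6 = 326.4
Denominator: c + v_s = 343 + 8.7 = 351.7
f_o = 3867.5 * 326.4 / 351.7 = 3589.29

3589.29 Hz


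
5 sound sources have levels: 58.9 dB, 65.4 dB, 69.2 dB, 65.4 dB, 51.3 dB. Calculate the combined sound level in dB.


Formula: L_total = 10 * log10( sum(10^(Li/10)) )
  Source 1: 10^(58.9/10) = 776247.1166
  Source 2: 10^(65.4/10) = 3467368.5045
  Source 3: 10^(69.2/10) = 8317637.711
  Source 4: 10^(65.4/10) = 3467368.5045
  Source 5: 10^(51.3/10) = 134896.2883
Sum of linear values = 16163518.1249
L_total = 10 * log10(16163518.1249) = 72.09

72.09 dB


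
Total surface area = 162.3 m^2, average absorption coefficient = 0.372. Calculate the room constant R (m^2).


Given values:
  S = 162.3 m^2, alpha = 0.372
Formula: R = S * alpha / (1 - alpha)
Numerator: 162.3 * 0.372 = 60.3756
Denominator: 1 - 0.372 = 0.628
R = 60.3756 / 0.628 = 96.14

96.14 m^2


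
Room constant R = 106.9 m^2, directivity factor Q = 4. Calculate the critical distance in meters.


Given values:
  R = 106.9 m^2, Q = 4
Formula: d_c = 0.141 * sqrt(Q * R)
Compute Q * R = 4 * 106.9 = 427.6
Compute sqrt(427.6) = 20.6785
d_c = 0.141 * 20.6785 = 2.916

2.916 m


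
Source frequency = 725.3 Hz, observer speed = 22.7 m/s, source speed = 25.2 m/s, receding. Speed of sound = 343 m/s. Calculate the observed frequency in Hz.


Given values:
  f_s = 725.3 Hz, v_o = 22.7 m/s, v_s = 25.2 m/s
  Direction: receding
Formula: f_o = f_s * (c - v_o) / (c + v_s)
Numerator: c - v_o = 343 - 22.7 = 320.3
Denominator: c + v_s = 343 + 25.2 = 368.2
f_o = 725.3 * 320.3 / 368.2 = 630.94

630.94 Hz


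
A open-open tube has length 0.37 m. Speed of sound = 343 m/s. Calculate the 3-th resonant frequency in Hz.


Given values:
  Tube type: open-open, L = 0.37 m, c = 343 m/s, n = 3
Formula: f_n = n * c / (2 * L)
Compute 2 * L = 2 * 0.37 = 0.74
f = 3 * 343 / 0.74
f = 1390.54

1390.54 Hz


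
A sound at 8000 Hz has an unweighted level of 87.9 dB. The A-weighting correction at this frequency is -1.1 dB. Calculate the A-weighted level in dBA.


Given values:
  SPL = 87.9 dB
  A-weighting at 8000 Hz = -1.1 dB
Formula: L_A = SPL + A_weight
L_A = 87.9 + (-1.1)
L_A = 86.8

86.8 dBA


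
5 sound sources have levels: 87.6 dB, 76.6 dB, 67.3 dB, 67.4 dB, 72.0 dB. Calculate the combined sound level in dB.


Formula: L_total = 10 * log10( sum(10^(Li/10)) )
  Source 1: 10^(87.6/10) = 575439937.3372
  Source 2: 10^(76.6/10) = 45708818.9615
  Source 3: 10^(67.3/10) = 5370317.9637
  Source 4: 10^(67.4/10) = 5495408.7386
  Source 5: 10^(72.0/10) = 15848931.9246
Sum of linear values = 647863414.9256
L_total = 10 * log10(647863414.9256) = 88.11

88.11 dB


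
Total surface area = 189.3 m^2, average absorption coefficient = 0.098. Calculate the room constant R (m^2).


Given values:
  S = 189.3 m^2, alpha = 0.098
Formula: R = S * alpha / (1 - alpha)
Numerator: 189.3 * 0.098 = 18.5514
Denominator: 1 - 0.098 = 0.902
R = 18.5514 / 0.902 = 20.57

20.57 m^2


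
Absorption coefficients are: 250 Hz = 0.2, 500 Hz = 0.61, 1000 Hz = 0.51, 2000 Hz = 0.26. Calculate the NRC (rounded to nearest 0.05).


Given values:
  a_250 = 0.2, a_500 = 0.61
  a_1000 = 0.51, a_2000 = 0.26
Formula: NRC = (a250 + a500 + a1000 + a2000) / 4
Sum = 0.2 + 0.61 + 0.51 + 0.26 = 1.58
NRC = 1.58 / 4 = 0.395
Rounded to nearest 0.05: 0.4

0.4


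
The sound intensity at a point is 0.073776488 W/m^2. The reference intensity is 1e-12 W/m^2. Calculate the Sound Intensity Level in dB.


Given values:
  I = 0.073776488 W/m^2
  I_ref = 1e-12 W/m^2
Formula: SIL = 10 * log10(I / I_ref)
Compute ratio: I / I_ref = 73776488000
Compute log10: log10(73776488000) = 10.867918
Multiply: SIL = 10 * 10.867918 = 108.68

108.68 dB


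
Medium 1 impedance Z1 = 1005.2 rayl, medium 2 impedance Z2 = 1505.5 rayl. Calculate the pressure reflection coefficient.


Given values:
  Z1 = 1005.2 rayl, Z2 = 1505.5 rayl
Formula: R = (Z2 - Z1) / (Z2 + Z1)
Numerator: Z2 - Z1 = 1505.5 - 1005.2 = 500.3
Denominator: Z2 + Z1 = 1505.5 + 1005.2 = 2510.7
R = 500.3 / 2510.7 = 0.1993

0.1993


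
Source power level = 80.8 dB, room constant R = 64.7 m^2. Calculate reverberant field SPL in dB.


Given values:
  Lw = 80.8 dB, R = 64.7 m^2
Formula: SPL = Lw + 10 * log10(4 / R)
Compute 4 / R = 4 / 64.7 = 0.061824
Compute 10 * log10(0.061824) = -12.0884
SPL = 80.8 + (-12.0884) = 68.71

68.71 dB


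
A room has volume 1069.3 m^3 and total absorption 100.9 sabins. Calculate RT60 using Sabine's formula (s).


Given values:
  V = 1069.3 m^3
  A = 100.9 sabins
Formula: RT60 = 0.161 * V / A
Numerator: 0.161 * 1069.3 = 172.1573
RT60 = 172.1573 / 100.9 = 1.706

1.706 s


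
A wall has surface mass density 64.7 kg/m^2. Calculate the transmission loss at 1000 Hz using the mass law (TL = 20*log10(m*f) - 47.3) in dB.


Given values:
  m = 64.7 kg/m^2, f = 1000 Hz
Formula: TL = 20 * log10(m * f) - 47.3
Compute m * f = 64.7 * 1000 = 64700.0
Compute log10(64700.0) = 4.810904
Compute 20 * 4.810904 = 96.2181
TL = 96.2181 - 47.3 = 48.92

48.92 dB


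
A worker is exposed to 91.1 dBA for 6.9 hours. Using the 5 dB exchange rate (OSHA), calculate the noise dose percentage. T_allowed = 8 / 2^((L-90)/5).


Given values:
  L = 91.1 dBA, T = 6.9 hours
Formula: T_allowed = 8 / 2^((L - 90) / 5)
Compute exponent: (91.1 - 90) / 5 = 0.22
Compute 2^(0.22) = 1.164734
T_allowed = 8 / 1.164734 = 6.868521 hours
Dose = (T / T_allowed) * 100
Dose = (6.9 / 6.868521) * 100 = 100.46

100.46 %


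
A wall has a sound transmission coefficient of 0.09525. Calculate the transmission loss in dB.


Given values:
  tau = 0.09525
Formula: TL = 10 * log10(1 / tau)
Compute 1 / tau = 1 / 0.09525 = 10.4987
Compute log10(10.4987) = 1.021136
TL = 10 * 1.021136 = 10.21

10.21 dB


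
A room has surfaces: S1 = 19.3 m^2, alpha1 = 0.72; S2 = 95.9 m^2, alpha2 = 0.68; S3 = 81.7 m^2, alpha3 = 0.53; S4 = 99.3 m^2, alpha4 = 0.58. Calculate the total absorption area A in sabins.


Given surfaces:
  Surface 1: 19.3 * 0.72 = 13.896
  Surface 2: 95.9 * 0.68 = 65.212
  Surface 3: 81.7 * 0.53 = 43.301
  Surface 4: 99.3 * 0.58 = 57.594
Formula: A = sum(Si * alpha_i)
A = 13.896 + 65.212 + 43.301 + 57.594
A = 180.0

180.0 sabins


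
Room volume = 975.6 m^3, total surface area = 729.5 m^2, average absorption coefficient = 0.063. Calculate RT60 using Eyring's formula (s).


Given values:
  V = 975.6 m^3, S = 729.5 m^2, alpha = 0.063
Formula: RT60 = 0.161 * V / (-S * ln(1 - alpha))
Compute ln(1 - 0.063) = ln(0.937) = -0.065072
Denominator: -729.5 * -0.065072 = 47.47
Numerator: 0.161 * 975.6 = 157.0716
RT60 = 157.0716 / 47.47 = 3.309

3.309 s


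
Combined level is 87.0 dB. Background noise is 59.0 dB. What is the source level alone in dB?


Given values:
  L_total = 87.0 dB, L_bg = 59.0 dB
Formula: L_source = 10 * log10(10^(L_total/10) - 10^(L_bg/10))
Convert to linear:
  10^(87.0/10) = 501187233.6273
  10^(59.0/10) = 794328.2347
Difference: 501187233.6273 - 794328.2347 = 500392905.3926
L_source = 10 * log10(500392905.3926) = 86.99

86.99 dB


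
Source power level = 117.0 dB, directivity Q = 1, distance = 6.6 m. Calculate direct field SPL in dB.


Given values:
  Lw = 117.0 dB, Q = 1, r = 6.6 m
Formula: SPL = Lw + 10 * log10(Q / (4 * pi * r^2))
Compute 4 * pi * r^2 = 4 * pi * 6.6^2 = 547.3911
Compute Q / denom = 1 / 547.3911 = 0.00182685
Compute 10 * log10(0.00182685) = -27.383
SPL = 117.0 + (-27.383) = 89.62

89.62 dB


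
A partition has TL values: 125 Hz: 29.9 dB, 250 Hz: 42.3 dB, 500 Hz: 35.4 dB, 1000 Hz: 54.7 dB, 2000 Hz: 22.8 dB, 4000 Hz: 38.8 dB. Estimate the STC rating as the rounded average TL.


Given TL values at each frequency:
  125 Hz: 29.9 dB
  250 Hz: 42.3 dB
  500 Hz: 35.4 dB
  1000 Hz: 54.7 dB
  2000 Hz: 22.8 dB
  4000 Hz: 38.8 dB
Formula: STC ~ round(average of TL values)
Sum = 29.9 + 42.3 + 35.4 + 54.7 + 22.8 + 38.8 = 223.9
Average = 223.9 / 6 = 37.32
Rounded: 37

37


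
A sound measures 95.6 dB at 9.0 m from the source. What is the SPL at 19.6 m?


Given values:
  SPL1 = 95.6 dB, r1 = 9.0 m, r2 = 19.6 m
Formula: SPL2 = SPL1 - 20 * log10(r2 / r1)
Compute ratio: r2 / r1 = 19.6 / 9.0 = 2.1778
Compute log10: log10(2.1778) = 0.338018
Compute drop: 20 * 0.338018 = 6.7604
SPL2 = 95.6 - 6.7604 = 88.84

88.84 dB


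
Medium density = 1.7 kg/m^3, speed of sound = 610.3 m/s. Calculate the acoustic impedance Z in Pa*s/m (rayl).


Given values:
  rho = 1.7 kg/m^3
  c = 610.3 m/s
Formula: Z = rho * c
Z = 1.7 * 610.3
Z = 1037.51

1037.51 rayl


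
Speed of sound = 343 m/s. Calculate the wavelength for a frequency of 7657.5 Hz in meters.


Given values:
  c = 343 m/s, f = 7657.5 Hz
Formula: lambda = c / f
lambda = 343 / 7657.5
lambda = 0.0448

0.0448 m


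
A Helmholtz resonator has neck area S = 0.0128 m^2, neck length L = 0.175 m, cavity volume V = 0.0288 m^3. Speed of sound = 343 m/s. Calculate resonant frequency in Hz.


Given values:
  S = 0.0128 m^2, L = 0.175 m, V = 0.0288 m^3, c = 343 m/s
Formula: f = (c / (2*pi)) * sqrt(S / (V * L))
Compute V * L = 0.0288 * 0.175 = 0.00504
Compute S / (V * L) = 0.0128 / 0.00504 = 2.5397
Compute sqrt(2.5397) = 1.593644
Compute c / (2*pi) = 343 / 6.283185 = 54.590148
f = 54.590148 * 1.593644 = 87.0

87.0 Hz


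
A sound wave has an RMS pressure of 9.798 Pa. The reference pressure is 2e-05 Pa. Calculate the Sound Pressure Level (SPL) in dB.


Given values:
  p = 9.798 Pa
  p_ref = 2e-05 Pa
Formula: SPL = 20 * log10(p / p_ref)
Compute ratio: p / p_ref = 9.798 / 2e-05 = 489900
Compute log10: log10(489900) = 5.690107
Multiply: SPL = 20 * 5.690107 = 113.8

113.8 dB


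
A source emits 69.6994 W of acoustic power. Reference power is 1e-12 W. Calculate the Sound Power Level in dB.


Given values:
  W = 69.6994 W
  W_ref = 1e-12 W
Formula: SWL = 10 * log10(W / W_ref)
Compute ratio: W / W_ref = 69699400000000
Compute log10: log10(69699400000000) = 13.843229
Multiply: SWL = 10 * 13.843229 = 138.43

138.43 dB
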